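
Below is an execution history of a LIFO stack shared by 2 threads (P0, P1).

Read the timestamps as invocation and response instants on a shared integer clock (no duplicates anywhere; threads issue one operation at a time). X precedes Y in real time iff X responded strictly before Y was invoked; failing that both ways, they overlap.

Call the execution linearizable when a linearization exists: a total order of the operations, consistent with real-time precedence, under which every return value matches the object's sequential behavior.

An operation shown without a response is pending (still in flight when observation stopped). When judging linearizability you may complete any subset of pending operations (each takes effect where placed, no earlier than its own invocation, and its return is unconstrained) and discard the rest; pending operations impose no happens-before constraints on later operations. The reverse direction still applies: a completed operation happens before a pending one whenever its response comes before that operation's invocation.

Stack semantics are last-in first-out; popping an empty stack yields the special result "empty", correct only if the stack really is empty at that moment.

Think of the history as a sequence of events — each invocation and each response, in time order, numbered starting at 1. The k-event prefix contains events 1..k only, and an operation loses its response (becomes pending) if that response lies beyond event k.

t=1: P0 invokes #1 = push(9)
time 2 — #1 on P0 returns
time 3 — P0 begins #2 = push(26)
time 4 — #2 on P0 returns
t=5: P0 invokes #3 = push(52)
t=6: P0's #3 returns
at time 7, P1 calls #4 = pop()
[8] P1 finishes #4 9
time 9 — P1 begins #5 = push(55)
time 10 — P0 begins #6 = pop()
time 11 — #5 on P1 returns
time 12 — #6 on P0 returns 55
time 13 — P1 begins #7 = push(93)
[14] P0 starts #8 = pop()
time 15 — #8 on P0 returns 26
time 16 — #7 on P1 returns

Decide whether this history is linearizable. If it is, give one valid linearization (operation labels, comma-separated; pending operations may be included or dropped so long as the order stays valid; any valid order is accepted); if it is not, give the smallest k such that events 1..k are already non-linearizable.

not linearizable — minimal violating prefix: 8 events

already the first 8 events (up to #4's response at time 8) admit no linearization; the first 7 still do
exhaustive check: the 4 completed LIFO stack ops admit one real-time order; illegal
take #1, #2, #3, #4: step 4 already fails, because #4 pop() → 9 cannot occur there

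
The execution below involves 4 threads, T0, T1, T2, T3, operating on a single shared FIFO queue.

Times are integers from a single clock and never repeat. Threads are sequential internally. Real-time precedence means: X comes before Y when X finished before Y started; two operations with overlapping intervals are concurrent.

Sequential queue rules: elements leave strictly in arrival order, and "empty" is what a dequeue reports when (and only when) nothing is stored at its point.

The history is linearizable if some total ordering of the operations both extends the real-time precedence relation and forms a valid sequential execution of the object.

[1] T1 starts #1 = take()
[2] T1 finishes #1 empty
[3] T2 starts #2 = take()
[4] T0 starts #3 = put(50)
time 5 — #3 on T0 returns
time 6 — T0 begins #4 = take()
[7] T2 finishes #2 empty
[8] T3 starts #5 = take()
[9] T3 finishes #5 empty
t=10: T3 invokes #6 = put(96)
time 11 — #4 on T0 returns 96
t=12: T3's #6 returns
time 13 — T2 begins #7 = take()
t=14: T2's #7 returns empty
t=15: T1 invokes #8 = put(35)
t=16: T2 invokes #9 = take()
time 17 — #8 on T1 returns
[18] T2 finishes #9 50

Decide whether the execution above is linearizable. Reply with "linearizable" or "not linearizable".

not linearizable

through event 10 a valid linearization exists; event 11 (#4 responding at time 11) ends that
every one of the 5 real-time-consistent orders over 5 completed FIFO queue ops fails the sequential spec
no completion choice of the 1 pending operation (#6) rescues it — every subset was tried
take #1, #2, #3, #4, #5 (pending dropped): step 4 already fails, because #4 take() → 96 cannot occur there
take #1, #2, #3, #5, #4 (pending dropped): step 4 already fails, because #5 take() → empty cannot occur there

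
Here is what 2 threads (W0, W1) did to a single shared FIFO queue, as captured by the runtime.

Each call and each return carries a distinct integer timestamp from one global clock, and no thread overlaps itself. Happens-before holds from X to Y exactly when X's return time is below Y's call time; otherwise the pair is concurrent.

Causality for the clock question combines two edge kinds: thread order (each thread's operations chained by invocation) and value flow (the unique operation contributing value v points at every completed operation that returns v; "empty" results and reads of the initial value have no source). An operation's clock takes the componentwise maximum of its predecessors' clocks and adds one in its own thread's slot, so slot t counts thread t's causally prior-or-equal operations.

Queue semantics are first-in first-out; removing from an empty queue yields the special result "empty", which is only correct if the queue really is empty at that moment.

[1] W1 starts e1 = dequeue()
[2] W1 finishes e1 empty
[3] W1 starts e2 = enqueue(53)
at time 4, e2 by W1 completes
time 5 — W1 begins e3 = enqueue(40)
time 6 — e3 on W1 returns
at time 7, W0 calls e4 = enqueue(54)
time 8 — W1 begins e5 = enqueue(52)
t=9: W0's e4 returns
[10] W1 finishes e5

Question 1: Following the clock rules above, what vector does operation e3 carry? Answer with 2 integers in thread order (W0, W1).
Answer: (0, 3)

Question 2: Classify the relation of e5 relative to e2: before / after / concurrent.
Answer: after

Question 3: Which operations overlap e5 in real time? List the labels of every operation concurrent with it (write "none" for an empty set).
Answer: e4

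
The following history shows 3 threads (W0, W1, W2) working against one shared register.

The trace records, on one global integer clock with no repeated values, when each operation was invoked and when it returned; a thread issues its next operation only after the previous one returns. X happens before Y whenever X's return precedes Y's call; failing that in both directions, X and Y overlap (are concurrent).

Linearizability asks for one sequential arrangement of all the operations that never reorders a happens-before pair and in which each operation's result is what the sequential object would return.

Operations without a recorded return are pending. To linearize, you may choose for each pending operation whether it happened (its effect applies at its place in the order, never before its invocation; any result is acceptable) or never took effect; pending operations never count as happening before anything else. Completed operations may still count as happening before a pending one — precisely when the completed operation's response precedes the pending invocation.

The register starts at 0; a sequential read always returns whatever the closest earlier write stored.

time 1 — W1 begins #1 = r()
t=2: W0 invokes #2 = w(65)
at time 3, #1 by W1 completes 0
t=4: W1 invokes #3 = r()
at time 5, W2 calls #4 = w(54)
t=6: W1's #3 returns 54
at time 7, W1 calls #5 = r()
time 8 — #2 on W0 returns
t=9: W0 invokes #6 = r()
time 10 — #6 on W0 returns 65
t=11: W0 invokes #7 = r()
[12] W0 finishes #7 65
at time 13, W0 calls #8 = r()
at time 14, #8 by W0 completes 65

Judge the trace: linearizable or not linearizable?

one valid linearization: #1, #4, #3, #2, #5, #6, #7, #8
step 1: #1 r() → 0 — value 0
step 2: #4 w(54) (pending, included) — value 54
step 3: #3 r() → 54 — value 54
step 4: #2 w(65) — value 65
step 5: #5 r() (pending, included) — value 65
step 6: #6 r() → 65 — value 65
step 7: #7 r() → 65 — value 65
step 8: #8 r() → 65 — value 65

linearizable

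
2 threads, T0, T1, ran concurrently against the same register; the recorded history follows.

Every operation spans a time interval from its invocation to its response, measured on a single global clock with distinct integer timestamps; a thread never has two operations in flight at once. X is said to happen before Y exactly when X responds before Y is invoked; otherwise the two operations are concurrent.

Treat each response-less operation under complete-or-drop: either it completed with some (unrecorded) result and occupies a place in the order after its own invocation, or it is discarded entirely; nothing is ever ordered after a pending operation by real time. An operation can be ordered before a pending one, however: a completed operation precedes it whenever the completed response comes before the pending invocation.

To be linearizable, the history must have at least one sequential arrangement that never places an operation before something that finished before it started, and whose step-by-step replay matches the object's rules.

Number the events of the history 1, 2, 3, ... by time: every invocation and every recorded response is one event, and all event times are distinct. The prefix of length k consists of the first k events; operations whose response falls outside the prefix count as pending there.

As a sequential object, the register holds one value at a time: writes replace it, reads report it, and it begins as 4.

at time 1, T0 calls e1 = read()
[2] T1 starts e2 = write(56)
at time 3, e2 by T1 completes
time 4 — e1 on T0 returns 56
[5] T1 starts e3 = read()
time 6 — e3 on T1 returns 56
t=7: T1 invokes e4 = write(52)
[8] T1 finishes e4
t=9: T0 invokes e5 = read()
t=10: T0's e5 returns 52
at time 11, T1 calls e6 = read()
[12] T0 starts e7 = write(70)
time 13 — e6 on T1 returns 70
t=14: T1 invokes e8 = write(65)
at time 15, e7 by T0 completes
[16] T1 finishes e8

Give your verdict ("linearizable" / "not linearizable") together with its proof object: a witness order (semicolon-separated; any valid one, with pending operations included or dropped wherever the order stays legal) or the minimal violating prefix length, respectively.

1. e2 write(56), leaving value 56
2. e1 read() → 56, leaving value 56
3. e3 read() → 56, leaving value 56
4. e4 write(52), leaving value 52
5. e5 read() → 52, leaving value 52
6. e7 write(70), leaving value 70
7. e6 read() → 70, leaving value 70
8. e8 write(65), leaving value 65

linearizable — witness: e2; e1; e3; e4; e5; e7; e6; e8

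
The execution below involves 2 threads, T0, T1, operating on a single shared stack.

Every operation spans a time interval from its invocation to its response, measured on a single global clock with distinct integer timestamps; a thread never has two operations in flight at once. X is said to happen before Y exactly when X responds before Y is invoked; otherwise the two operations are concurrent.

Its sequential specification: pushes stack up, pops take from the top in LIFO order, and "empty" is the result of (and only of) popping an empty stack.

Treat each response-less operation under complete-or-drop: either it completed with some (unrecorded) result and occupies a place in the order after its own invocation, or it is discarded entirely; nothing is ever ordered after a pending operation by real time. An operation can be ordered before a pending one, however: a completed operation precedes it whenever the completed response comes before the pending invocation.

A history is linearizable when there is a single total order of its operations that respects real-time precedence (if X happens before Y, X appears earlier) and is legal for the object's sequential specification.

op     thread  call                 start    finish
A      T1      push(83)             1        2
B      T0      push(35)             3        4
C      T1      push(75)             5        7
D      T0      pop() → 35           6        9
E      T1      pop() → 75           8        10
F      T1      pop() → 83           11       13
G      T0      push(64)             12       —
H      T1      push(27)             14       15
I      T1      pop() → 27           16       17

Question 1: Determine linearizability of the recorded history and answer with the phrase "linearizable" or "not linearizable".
linearizable

one valid linearization: A, B, C, E, D, F, G, H, I
step 1: A push(83) — stack <83>
step 2: B push(35) — stack <83,35>
step 3: C push(75) — stack <83,35,75>
step 4: E pop() → 75 — stack <83,35>
step 5: D pop() → 35 — stack <83>
step 6: F pop() → 83 — stack <>
step 7: G push(64) (pending, included) — stack <64>
step 8: H push(27) — stack <64,27>
step 9: I pop() → 27 — stack <64>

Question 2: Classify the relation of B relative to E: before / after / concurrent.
before

B spans [3,4], E spans [8,10]
resp(B)=4 < inv(E)=8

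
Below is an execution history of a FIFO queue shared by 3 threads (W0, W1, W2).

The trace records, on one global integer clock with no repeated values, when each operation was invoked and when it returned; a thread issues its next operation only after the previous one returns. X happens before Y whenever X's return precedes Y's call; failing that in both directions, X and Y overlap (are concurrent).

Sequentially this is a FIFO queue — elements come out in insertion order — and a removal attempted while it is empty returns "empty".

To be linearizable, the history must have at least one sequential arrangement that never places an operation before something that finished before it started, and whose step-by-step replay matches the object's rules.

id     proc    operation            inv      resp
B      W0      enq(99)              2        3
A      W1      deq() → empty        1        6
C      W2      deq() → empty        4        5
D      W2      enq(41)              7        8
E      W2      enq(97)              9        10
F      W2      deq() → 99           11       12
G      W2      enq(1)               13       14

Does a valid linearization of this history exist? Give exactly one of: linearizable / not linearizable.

the violation lands at event 6, A's response at time 6: events 1..5 linearize, events 1..6 do not
all 3 real-time-respecting orders fail — 3 completed FIFO queue operations, no legal replay
e.g. A, B, C: illegal at step 3, since C deq() → empty cannot apply there
e.g. B, A, C: illegal at step 2, since A deq() → empty cannot apply there

not linearizable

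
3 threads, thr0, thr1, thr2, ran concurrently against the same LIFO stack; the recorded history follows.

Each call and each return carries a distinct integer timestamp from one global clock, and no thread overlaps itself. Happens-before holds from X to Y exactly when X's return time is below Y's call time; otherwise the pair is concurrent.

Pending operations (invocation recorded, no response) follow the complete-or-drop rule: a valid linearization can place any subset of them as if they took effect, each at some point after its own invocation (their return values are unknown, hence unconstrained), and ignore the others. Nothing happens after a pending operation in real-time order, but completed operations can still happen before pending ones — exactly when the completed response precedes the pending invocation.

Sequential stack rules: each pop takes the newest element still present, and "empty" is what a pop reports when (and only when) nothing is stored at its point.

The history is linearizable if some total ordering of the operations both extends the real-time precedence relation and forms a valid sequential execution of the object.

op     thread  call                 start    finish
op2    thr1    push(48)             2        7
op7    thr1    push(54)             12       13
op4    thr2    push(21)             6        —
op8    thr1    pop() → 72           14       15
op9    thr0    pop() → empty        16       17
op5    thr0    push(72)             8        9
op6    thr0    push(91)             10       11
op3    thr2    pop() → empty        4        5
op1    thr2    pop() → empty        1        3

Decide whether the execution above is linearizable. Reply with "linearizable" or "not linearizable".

not linearizable

the violation lands at event 15, op8's response at time 15: events 1..14 linearize, events 1..15 do not
3 orders of the 7 completed LIFO stack ops respect real time; none is legal
include/drop combinations of the 1 pending operation (op4) were all tried; none helps
for example op1, op2, op3, op5, op6, op7, op8 (pending dropped) fails at step 3: op3 pop() → empty is not legal there
for example op1, op3, op2, op5, op6, op7, op8 (pending dropped) fails at step 7: op8 pop() → 72 is not legal there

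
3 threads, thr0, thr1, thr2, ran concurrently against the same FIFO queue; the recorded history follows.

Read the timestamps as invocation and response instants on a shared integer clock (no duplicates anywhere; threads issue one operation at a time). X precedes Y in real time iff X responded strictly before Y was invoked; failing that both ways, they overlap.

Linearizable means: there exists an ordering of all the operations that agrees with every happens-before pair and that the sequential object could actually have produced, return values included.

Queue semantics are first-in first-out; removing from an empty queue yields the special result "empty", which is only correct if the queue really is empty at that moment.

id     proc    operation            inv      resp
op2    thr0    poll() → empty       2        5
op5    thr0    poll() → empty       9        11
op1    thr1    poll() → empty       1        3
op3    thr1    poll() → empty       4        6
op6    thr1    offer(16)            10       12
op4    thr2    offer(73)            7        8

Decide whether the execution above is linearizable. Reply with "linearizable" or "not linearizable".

the violation lands at event 11, op5's response at time 11: events 1..10 linearize, events 1..11 do not
real-time-consistent orders of the 5 completed operations: 3 — all fail the FIFO queue replay
completion choices over the 1 pending operation (op6) were checked; none helps
e.g. op1, op2, op3, op4, op5 (pending dropped): illegal at step 5, since op5 poll() → empty cannot apply there
e.g. op1, op3, op2, op4, op5 (pending dropped): illegal at step 5, since op5 poll() → empty cannot apply there

not linearizable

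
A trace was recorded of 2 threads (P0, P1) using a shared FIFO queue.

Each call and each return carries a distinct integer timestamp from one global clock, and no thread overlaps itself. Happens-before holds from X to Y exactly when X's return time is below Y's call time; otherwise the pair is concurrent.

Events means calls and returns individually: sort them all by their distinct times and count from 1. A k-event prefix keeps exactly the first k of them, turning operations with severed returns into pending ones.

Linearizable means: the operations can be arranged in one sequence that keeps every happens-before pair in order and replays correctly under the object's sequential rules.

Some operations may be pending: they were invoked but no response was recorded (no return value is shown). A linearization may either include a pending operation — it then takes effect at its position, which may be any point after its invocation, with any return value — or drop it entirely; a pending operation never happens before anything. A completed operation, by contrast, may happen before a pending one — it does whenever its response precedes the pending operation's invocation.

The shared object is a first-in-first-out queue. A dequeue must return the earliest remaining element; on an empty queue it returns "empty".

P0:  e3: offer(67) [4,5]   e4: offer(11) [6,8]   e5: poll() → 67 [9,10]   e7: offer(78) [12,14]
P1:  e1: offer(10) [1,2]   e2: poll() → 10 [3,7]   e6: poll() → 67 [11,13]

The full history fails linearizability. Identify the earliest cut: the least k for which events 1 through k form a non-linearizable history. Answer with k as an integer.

13

a valid linearization of events 1..12 exists, for instance e1, e2, e3, e4, e5:
after step 1 (e1 offer(10)): queue <10>
after step 2 (e2 poll() → 10): queue <>
after step 3 (e3 offer(67)): queue <67>
after step 4 (e4 offer(11)): queue <67,11>
after step 5 (e5 poll() → 67): queue <11>
with event 13 included (e6 responding at time 13), all real-time-consistent orders fail
including or dropping the 1 pending operation (e7) in any combination fails
for example e1, e2, e3, e4, e5, e6 (pending dropped) fails at step 6: e6 poll() → 67 is not legal there
for example e1, e3, e2, e4, e5, e6 (pending dropped) fails at step 6: e6 poll() → 67 is not legal there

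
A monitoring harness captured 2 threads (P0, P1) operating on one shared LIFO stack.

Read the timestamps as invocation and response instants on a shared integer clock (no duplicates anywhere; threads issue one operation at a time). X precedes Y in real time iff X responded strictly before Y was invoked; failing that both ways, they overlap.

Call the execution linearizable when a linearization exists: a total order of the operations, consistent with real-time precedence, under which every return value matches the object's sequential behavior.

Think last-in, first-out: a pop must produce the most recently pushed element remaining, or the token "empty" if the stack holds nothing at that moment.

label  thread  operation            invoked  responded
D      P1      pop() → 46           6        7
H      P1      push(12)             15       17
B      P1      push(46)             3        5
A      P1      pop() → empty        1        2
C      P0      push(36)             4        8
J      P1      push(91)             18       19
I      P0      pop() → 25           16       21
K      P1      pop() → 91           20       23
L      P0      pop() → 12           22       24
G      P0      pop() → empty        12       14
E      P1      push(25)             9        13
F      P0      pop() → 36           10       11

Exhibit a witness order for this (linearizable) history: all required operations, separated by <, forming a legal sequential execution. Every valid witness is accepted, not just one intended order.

1. A pop() → empty, leaving stack <>
2. B push(46), leaving stack <46>
3. D pop() → 46, leaving stack <>
4. C push(36), leaving stack <36>
5. F pop() → 36, leaving stack <>
6. G pop() → empty, leaving stack <>
7. E push(25), leaving stack <25>
8. I pop() → 25, leaving stack <>
9. H push(12), leaving stack <12>
10. J push(91), leaving stack <12,91>
11. K pop() → 91, leaving stack <12>
12. L pop() → 12, leaving stack <>

A < B < D < C < F < G < E < I < H < J < K < L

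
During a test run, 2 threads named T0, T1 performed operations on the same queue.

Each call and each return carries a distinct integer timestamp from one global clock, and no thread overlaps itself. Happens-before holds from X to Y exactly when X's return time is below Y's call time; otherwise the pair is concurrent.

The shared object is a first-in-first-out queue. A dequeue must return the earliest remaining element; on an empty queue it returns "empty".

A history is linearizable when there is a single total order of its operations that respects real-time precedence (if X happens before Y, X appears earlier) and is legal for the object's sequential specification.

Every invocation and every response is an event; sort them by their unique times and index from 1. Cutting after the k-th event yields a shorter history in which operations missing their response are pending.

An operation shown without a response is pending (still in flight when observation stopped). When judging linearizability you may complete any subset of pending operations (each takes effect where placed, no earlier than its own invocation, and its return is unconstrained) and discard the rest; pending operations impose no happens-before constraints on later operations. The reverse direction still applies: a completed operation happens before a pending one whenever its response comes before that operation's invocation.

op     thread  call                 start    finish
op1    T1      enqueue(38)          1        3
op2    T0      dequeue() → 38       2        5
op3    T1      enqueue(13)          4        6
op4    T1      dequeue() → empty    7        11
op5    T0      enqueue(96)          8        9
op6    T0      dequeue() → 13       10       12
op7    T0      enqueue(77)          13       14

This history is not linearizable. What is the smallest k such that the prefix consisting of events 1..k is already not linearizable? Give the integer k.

11

events 1..10 are still linearizable — one witness is op1, op2, op3, op4, op5:
after step 1 (op1 enqueue(38)): queue <38>
after step 2 (op2 dequeue() → 38): queue <>
after step 3 (op3 enqueue(13)): queue <13>
after step 4 (op4 dequeue() (pending, included)): queue <>
after step 5 (op5 enqueue(96)): queue <96>
include event 11 — op4 responding at 11 — and every candidate order breaks
including or dropping the 1 pending operation (op6) in any combination fails
one such order, op1, op2, op3, op4, op5 (pending dropped), breaks at step 4 where op4 dequeue() → empty is illegal
one such order, op1, op2, op3, op5, op4 (pending dropped), breaks at step 5 where op4 dequeue() → empty is illegal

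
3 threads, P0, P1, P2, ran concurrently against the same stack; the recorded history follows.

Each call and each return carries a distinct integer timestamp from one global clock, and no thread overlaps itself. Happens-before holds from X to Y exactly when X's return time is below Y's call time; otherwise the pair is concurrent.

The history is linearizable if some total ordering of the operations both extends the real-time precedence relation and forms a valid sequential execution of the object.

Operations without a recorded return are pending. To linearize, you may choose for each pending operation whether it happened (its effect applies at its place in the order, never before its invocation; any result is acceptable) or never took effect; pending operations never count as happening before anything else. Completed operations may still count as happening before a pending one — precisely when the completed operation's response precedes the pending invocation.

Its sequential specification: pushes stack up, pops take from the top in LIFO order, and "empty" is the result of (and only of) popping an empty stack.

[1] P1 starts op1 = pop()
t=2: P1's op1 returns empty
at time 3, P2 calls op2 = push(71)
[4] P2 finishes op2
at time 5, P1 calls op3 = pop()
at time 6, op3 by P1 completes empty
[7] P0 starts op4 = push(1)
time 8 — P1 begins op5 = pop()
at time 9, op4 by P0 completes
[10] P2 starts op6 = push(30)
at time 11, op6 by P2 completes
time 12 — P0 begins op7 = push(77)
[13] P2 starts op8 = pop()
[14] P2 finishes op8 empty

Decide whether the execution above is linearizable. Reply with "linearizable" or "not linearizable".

already the first 6 events (up to op3's response at time 6) admit no linearization; the first 5 still do
exactly one order of the 3 completed ops respects real time; the stack replay fails
take op1, op2, op3: step 3 already fails, because op3 pop() → empty cannot occur there

not linearizable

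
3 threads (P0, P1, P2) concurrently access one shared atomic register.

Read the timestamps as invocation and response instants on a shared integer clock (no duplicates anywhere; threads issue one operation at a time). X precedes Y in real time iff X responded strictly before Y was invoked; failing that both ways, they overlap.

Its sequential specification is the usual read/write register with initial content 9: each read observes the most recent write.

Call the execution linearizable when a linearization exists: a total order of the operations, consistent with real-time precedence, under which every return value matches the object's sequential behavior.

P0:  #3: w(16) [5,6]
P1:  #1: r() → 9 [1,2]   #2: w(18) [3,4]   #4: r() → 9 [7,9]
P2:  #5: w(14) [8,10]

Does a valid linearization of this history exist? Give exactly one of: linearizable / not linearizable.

not linearizable

through event 8 a valid linearization exists; event 9 (#4 responding at time 9) ends that
one real-time candidate order over the 4 completed operations — the atomic register replay rejects it
including or dropping the 1 pending operation (#5) in any combination fails
for example #1, #2, #3, #4 (pending dropped) fails at step 4: #4 r() → 9 is not legal there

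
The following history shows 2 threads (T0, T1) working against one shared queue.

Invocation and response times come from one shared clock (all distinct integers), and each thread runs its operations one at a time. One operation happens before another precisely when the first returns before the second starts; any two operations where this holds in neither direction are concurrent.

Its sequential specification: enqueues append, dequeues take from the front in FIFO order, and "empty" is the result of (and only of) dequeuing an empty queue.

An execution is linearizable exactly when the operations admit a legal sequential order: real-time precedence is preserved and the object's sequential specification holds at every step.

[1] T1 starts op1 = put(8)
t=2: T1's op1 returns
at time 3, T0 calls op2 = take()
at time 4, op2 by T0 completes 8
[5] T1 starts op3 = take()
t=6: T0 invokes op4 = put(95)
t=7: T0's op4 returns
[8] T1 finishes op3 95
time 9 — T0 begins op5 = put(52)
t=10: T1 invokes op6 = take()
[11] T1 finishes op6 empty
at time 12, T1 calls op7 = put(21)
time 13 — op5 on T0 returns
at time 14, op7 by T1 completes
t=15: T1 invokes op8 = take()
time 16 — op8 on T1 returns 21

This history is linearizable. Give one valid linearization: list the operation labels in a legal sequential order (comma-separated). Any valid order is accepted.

step 1: op1 put(8) — queue <8>
step 2: op2 take() → 8 — queue <>
step 3: op4 put(95) — queue <95>
step 4: op3 take() → 95 — queue <>
step 5: op6 take() → empty — queue <>
step 6: op7 put(21) — queue <21>
step 7: op5 put(52) — queue <21,52>
step 8: op8 take() → 21 — queue <52>

op1, op2, op4, op3, op6, op7, op5, op8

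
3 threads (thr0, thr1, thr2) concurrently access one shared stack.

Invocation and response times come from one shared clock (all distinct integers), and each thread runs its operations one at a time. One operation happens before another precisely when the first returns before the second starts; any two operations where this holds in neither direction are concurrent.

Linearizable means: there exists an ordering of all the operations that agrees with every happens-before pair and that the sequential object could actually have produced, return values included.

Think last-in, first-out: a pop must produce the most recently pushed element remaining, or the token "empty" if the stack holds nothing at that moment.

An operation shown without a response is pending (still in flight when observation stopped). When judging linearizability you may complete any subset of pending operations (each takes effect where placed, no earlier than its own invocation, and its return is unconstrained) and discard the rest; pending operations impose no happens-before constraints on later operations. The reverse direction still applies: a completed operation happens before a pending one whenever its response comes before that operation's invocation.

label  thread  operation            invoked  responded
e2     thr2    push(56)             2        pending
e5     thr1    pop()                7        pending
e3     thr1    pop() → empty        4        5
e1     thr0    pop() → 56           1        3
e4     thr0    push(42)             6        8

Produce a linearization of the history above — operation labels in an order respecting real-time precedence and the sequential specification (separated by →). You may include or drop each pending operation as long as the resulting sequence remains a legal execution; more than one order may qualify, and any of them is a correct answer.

e2 → e1 → e3 → e4

step 1: e2 push(56) (pending, included) — stack <56>
step 2: e1 pop() → 56 — stack <>
step 3: e3 pop() → empty — stack <>
step 4: e4 push(42) — stack <42>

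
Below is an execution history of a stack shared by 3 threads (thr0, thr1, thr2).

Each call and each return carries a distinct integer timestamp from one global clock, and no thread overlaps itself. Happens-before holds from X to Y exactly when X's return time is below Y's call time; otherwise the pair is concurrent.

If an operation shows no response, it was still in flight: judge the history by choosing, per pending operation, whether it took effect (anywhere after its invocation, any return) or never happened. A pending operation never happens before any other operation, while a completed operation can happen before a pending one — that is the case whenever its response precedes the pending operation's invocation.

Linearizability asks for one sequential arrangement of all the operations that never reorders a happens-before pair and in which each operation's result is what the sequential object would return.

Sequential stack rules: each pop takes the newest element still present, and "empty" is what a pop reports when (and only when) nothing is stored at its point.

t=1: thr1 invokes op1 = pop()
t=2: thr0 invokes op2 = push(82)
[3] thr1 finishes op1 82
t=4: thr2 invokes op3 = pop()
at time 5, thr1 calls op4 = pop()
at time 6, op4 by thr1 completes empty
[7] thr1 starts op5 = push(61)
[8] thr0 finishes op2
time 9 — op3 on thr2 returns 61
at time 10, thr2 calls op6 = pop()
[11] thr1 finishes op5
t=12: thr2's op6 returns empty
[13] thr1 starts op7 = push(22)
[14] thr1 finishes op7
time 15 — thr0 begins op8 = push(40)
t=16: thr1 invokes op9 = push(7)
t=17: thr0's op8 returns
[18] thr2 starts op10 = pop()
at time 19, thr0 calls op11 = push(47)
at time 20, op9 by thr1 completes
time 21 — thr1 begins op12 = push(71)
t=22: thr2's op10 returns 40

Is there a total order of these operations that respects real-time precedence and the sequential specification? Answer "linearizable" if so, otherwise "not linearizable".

one valid linearization: op2, op1, op4, op5, op3, op6, op7, op8, op10, op9
1. op2 push(82), leaving stack <82>
2. op1 pop() → 82, leaving stack <>
3. op4 pop() → empty, leaving stack <>
4. op5 push(61), leaving stack <61>
5. op3 pop() → 61, leaving stack <>
6. op6 pop() → empty, leaving stack <>
7. op7 push(22), leaving stack <22>
8. op8 push(40), leaving stack <22,40>
9. op10 pop() → 40, leaving stack <22>
10. op9 push(7), leaving stack <22,7>

linearizable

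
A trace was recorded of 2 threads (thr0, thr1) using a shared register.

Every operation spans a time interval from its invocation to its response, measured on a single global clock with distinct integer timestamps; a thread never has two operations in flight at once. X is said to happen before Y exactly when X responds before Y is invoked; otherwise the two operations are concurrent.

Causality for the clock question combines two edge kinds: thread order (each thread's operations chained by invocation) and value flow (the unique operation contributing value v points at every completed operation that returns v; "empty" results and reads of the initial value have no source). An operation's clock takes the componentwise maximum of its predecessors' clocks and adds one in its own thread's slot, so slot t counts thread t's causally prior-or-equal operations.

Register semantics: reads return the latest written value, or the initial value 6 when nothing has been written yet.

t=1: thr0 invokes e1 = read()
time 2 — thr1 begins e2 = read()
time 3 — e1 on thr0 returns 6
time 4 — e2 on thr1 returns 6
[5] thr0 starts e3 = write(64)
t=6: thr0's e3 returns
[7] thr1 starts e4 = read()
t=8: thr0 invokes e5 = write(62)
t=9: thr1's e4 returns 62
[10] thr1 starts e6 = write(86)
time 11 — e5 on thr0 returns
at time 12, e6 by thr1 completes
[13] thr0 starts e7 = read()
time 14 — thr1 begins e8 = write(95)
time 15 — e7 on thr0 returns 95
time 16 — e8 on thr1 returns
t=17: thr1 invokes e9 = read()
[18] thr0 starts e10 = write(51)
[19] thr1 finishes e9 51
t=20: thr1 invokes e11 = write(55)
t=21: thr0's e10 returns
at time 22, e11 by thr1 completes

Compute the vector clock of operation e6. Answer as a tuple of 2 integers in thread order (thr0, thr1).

(3, 3)

root op e2, invoked 2: fresh clock plus thr1's own tick → (0, 1)
root op e1, invoked 1: fresh clock plus thr0's own tick → (1, 0)
VC(e3, invoked at 5): max of VC(e1)=(1, 0), then +1 on thread thr0 → (2, 0)
VC(e5, invoked at 8): max of VC(e3)=(2, 0), then +1 on thread thr0 → (3, 0)
VC(e4, invoked at 7): max of VC(e2)=(0, 1), VC(e5)=(3, 0), then +1 on thread thr1 → (3, 2)
VC(e6, invoked at 10): max of VC(e4)=(3, 2), then +1 on thread thr1 → (3, 3)
VC(e8, invoked at 14): max of VC(e6)=(3, 3), then +1 on thread thr1 → (3, 4)
VC(e7, invoked at 13): max of VC(e5)=(3, 0), VC(e8)=(3, 4), then +1 on thread thr0 → (4, 4)
VC(e10, invoked at 18): max of VC(e7)=(4, 4), then +1 on thread thr0 → (5, 4)
VC(e9, invoked at 17): max of VC(e8)=(3, 4), VC(e10)=(5, 4), then +1 on thread thr1 → (5, 5)
VC(e11, invoked at 20): max of VC(e9)=(5, 5), then +1 on thread thr1 → (5, 6)
target: VC(e6) = (3, 3)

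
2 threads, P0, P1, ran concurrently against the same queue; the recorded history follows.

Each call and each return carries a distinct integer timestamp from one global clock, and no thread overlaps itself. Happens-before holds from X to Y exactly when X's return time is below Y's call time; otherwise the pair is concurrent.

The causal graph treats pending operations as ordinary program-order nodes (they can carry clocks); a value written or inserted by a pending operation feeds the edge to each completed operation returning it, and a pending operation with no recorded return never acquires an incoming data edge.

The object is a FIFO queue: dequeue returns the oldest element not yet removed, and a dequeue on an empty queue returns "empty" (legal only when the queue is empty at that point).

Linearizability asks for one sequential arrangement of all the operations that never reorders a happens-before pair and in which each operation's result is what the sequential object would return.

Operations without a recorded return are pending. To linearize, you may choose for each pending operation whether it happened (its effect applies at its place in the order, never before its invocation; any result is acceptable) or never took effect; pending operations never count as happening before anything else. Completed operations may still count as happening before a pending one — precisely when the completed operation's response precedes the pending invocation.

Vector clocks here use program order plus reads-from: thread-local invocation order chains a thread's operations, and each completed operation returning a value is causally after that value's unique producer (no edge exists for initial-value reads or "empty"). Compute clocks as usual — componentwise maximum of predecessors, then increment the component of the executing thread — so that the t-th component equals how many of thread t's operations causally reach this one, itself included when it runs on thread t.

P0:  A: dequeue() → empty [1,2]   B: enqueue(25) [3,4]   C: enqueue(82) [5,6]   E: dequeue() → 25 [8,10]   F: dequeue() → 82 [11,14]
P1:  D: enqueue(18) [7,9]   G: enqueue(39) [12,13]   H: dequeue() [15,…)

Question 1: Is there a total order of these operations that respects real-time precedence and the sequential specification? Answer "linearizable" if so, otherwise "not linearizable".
one valid linearization: A, B, C, D, E, F, G
step 1: A dequeue() → empty — queue <>
step 2: B enqueue(25) — queue <25>
step 3: C enqueue(82) — queue <25,82>
step 4: D enqueue(18) — queue <25,82,18>
step 5: E dequeue() → 25 — queue <82,18>
step 6: F dequeue() → 82 — queue <18>
step 7: G enqueue(39) — queue <18,39>

linearizable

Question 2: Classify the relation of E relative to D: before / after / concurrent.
E spans [8,10], D spans [7,9]
the intervals overlap in both directions

concurrent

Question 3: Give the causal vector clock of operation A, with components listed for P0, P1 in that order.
no predecessors for D (invoked 7): P1 increments from zero → (0, 1)
no predecessors for A (invoked 1): P0 increments from zero → (1, 0)
from VC(D)=(0, 1), G (invoked 12) maxes components and bumps P1 → (0, 2)
from VC(A)=(1, 0), B (invoked 3) maxes components and bumps P0 → (2, 0)
from VC(G)=(0, 2), H (invoked 15) maxes components and bumps P1 → (0, 3)
from VC(B)=(2, 0), C (invoked 5) maxes components and bumps P0 → (3, 0)
from VC(B)=(2, 0), VC(C)=(3, 0), E (invoked 8) maxes components and bumps P0 → (4, 0)
from VC(C)=(3, 0), VC(E)=(4, 0), F (invoked 11) maxes components and bumps P0 → (5, 0)
target: VC(A) = (1, 0)

(1, 0)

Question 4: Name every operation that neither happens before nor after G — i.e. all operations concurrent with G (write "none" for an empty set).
G spans [12,13]: anything still running between times 12 and 13 counts as concurrent
A [1,2]: before
B [3,4]: before
C [5,6]: before
D [7,9]: before
E [8,10]: before
F [11,14]: concurrent
H [15,…): after

F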